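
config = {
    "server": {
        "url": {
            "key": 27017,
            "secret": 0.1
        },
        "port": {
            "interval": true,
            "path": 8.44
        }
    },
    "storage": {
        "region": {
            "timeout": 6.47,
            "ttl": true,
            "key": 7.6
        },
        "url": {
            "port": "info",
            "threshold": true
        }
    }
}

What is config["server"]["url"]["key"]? 27017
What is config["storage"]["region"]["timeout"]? 6.47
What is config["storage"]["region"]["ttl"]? True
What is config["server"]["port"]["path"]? 8.44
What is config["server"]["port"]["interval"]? True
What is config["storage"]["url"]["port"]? "info"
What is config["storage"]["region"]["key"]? 7.6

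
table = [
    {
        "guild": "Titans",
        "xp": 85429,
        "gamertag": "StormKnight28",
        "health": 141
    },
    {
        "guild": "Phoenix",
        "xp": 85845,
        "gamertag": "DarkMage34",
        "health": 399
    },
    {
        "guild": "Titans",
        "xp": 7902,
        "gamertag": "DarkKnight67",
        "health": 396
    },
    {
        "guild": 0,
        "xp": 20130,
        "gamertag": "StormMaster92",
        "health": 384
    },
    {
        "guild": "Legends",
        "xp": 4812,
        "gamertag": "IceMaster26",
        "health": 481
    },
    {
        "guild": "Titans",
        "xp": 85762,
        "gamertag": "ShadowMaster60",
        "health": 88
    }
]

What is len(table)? 6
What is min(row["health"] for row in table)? 88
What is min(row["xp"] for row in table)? 4812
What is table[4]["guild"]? "Legends"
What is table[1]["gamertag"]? "DarkMage34"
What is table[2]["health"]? 396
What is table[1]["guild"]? "Phoenix"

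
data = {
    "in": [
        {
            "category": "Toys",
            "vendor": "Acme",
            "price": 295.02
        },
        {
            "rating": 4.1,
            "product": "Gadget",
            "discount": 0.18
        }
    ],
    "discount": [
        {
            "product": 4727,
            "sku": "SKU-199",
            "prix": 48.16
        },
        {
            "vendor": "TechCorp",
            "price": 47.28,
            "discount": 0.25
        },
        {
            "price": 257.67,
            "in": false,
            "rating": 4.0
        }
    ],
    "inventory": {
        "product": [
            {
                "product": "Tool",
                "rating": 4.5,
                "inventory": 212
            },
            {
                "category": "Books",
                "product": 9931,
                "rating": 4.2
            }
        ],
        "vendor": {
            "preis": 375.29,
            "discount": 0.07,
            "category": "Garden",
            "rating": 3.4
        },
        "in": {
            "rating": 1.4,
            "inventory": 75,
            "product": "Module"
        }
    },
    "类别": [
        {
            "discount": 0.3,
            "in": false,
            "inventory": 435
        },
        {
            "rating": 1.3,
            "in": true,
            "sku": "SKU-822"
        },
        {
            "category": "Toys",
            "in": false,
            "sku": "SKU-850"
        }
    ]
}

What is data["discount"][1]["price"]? 47.28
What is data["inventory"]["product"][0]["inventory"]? 212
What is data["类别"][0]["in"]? False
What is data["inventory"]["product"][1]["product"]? 9931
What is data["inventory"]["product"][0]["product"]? "Tool"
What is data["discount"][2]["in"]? False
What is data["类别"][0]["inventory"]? 435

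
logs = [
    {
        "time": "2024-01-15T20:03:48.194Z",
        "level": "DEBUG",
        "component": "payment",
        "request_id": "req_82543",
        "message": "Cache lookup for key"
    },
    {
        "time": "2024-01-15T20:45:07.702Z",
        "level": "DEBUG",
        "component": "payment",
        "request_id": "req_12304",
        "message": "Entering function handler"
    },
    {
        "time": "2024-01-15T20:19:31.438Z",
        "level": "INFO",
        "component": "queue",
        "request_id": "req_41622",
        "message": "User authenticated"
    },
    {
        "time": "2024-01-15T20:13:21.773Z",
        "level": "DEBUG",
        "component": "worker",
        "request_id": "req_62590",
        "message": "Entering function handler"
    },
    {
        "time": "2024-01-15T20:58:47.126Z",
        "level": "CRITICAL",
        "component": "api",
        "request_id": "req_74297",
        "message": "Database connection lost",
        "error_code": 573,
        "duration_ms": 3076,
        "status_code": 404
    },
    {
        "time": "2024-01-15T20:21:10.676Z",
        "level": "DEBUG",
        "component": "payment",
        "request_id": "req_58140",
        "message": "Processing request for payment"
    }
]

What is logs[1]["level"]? "DEBUG"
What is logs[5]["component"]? "payment"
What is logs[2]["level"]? "INFO"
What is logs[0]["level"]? "DEBUG"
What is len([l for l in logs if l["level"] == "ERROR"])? 0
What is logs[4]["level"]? "CRITICAL"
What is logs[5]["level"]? "DEBUG"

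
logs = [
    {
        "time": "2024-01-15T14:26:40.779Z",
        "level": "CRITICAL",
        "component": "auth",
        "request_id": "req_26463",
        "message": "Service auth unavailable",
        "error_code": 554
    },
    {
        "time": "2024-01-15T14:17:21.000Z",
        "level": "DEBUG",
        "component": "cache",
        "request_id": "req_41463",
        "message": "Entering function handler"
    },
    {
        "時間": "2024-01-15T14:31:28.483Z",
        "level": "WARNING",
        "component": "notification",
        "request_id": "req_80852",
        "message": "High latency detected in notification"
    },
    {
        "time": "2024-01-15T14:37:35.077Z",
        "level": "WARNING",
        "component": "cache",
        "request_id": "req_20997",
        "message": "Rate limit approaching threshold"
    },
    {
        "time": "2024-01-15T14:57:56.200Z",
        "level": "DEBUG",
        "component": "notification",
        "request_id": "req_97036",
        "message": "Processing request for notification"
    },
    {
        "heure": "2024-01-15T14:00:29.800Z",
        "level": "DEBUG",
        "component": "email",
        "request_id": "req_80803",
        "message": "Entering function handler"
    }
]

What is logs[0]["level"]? "CRITICAL"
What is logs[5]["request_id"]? "req_80803"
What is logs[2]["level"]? "WARNING"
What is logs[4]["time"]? "2024-01-15T14:57:56.200Z"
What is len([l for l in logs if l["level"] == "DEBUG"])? 3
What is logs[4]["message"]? "Processing request for notification"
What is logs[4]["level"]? "DEBUG"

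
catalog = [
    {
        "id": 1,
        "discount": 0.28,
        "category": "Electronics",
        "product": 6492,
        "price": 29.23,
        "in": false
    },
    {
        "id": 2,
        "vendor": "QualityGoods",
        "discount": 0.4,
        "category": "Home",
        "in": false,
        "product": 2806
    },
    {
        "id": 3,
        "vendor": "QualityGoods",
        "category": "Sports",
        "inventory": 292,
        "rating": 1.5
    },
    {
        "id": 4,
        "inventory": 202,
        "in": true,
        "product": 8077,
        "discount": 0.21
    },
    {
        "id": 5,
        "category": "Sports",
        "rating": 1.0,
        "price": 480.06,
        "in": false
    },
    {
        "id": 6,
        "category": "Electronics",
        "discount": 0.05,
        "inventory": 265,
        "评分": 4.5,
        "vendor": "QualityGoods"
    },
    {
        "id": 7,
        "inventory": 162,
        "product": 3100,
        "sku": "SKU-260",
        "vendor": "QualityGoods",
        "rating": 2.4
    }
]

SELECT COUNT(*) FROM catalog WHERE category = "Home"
1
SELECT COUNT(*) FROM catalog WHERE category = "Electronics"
2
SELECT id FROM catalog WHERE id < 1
[]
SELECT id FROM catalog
[1, 2, 3, 4, 5, 6, 7]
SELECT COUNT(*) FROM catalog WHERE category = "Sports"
2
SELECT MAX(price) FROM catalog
480.06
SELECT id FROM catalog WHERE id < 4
[1, 2, 3]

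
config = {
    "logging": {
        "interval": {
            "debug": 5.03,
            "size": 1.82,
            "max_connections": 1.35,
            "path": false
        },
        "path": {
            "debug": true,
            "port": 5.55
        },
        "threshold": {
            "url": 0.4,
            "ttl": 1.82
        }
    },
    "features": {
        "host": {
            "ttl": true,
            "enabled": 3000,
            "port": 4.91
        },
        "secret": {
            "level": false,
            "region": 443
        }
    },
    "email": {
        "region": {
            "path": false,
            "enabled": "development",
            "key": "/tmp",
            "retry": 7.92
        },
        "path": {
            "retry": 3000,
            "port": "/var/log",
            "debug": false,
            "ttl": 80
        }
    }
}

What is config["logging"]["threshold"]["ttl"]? 1.82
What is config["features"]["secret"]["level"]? False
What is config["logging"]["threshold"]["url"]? 0.4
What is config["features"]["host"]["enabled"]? 3000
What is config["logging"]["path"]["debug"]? True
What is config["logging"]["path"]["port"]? 5.55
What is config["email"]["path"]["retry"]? 3000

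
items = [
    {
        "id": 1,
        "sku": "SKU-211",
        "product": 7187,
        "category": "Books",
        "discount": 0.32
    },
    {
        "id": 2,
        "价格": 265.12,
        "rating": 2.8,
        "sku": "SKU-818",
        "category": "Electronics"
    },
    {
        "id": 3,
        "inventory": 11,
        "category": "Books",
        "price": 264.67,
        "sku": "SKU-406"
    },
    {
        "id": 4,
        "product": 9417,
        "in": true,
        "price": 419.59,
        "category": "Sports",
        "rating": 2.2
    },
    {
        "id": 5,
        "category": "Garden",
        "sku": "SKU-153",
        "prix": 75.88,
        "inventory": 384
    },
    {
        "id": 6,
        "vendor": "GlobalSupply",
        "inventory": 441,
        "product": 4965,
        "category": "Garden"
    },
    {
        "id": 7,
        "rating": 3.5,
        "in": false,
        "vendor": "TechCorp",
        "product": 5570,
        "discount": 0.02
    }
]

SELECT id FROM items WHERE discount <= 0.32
[1, 7]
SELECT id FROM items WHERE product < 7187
[6, 7]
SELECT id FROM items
[1, 2, 3, 4, 5, 6, 7]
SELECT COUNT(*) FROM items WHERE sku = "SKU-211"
1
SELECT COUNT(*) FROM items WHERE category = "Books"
2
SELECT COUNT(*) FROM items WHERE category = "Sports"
1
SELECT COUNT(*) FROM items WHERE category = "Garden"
2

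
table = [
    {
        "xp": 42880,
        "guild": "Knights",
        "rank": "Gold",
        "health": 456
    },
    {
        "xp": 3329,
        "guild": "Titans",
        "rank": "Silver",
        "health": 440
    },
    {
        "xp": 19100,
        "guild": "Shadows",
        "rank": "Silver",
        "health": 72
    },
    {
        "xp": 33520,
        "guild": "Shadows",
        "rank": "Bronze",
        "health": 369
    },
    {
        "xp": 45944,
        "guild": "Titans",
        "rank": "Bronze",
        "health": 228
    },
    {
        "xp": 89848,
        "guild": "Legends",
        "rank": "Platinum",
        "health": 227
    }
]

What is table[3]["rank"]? "Bronze"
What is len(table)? 6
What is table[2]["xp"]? 19100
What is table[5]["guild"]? "Legends"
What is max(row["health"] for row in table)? 456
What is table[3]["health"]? 369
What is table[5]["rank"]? "Platinum"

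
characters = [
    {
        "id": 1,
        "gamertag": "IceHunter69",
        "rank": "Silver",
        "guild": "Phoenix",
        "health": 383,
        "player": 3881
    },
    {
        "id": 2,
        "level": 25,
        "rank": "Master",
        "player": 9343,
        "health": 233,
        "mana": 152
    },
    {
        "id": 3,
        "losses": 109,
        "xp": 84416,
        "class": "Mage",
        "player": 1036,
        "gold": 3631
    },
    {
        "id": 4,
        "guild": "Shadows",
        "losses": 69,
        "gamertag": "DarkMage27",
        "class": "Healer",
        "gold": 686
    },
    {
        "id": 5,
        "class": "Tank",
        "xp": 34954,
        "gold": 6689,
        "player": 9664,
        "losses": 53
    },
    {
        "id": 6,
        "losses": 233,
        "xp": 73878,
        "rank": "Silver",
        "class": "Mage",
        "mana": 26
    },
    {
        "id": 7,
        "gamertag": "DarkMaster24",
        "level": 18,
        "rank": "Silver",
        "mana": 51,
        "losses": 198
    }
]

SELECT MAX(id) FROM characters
7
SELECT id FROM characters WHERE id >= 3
[3, 4, 5, 6, 7]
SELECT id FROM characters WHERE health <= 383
[1, 2]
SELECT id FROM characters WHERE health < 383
[2]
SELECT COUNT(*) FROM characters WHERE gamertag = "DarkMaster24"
1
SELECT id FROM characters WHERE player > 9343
[5]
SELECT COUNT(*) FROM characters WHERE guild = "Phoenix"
1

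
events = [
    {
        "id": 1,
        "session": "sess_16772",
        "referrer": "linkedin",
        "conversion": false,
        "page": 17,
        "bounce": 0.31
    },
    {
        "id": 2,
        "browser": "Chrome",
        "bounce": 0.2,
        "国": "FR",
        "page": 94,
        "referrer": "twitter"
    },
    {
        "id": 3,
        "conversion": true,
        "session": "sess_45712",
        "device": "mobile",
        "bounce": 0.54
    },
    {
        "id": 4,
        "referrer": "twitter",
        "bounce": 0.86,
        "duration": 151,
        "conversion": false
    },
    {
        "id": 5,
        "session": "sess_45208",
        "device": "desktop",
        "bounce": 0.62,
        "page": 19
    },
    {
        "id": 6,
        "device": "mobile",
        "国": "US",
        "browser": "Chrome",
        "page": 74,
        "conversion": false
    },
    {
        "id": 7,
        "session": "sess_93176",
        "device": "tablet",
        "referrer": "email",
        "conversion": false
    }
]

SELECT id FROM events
[1, 2, 3, 4, 5, 6, 7]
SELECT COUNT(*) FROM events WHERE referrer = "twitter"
2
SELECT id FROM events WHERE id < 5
[1, 2, 3, 4]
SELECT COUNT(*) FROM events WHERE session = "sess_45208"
1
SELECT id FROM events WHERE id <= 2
[1, 2]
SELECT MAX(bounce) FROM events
0.86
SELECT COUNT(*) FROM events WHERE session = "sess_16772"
1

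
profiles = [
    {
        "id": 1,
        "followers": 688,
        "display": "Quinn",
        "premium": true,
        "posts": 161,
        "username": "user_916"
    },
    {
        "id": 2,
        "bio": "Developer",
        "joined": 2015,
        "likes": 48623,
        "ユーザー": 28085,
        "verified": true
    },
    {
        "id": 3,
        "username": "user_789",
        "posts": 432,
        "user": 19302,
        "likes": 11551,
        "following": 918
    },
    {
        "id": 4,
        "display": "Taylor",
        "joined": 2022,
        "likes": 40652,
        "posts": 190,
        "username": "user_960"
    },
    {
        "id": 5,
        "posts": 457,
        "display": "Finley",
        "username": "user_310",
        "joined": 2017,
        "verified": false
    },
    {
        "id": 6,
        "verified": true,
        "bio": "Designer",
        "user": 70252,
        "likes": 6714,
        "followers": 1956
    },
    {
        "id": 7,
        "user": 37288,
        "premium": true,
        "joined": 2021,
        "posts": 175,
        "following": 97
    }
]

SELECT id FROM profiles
[1, 2, 3, 4, 5, 6, 7]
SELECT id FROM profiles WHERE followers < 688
[]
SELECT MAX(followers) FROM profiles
1956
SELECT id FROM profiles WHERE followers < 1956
[1]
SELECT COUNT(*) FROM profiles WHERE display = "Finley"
1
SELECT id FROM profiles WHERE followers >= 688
[1, 6]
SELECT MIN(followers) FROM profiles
688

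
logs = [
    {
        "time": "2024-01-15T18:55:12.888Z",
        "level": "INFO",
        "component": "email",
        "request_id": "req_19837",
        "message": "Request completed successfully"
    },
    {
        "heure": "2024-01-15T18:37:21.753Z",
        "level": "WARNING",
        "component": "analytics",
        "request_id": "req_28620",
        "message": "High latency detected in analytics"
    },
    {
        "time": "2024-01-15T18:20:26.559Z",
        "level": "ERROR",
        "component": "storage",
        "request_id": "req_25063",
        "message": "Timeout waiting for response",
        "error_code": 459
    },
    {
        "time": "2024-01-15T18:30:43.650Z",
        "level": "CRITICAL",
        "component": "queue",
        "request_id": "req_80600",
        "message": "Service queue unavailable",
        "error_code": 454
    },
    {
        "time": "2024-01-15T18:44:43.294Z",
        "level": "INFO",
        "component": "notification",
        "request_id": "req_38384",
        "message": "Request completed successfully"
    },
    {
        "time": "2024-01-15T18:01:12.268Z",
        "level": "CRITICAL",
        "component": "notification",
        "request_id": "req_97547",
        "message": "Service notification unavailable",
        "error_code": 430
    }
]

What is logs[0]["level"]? "INFO"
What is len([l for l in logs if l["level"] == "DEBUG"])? 0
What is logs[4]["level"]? "INFO"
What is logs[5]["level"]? "CRITICAL"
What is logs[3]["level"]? "CRITICAL"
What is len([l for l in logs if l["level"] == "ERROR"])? 1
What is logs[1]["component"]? "analytics"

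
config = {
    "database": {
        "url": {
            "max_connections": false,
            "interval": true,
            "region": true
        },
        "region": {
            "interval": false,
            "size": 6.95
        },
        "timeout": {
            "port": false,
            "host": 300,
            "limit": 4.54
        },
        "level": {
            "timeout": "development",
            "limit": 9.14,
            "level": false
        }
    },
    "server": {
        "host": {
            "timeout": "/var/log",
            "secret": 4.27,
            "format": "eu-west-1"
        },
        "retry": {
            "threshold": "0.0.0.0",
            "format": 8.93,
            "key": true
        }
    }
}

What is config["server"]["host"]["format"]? "eu-west-1"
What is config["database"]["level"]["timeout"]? "development"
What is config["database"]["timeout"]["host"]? 300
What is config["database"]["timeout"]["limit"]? 4.54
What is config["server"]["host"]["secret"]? 4.27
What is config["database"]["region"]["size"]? 6.95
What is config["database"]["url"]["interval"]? True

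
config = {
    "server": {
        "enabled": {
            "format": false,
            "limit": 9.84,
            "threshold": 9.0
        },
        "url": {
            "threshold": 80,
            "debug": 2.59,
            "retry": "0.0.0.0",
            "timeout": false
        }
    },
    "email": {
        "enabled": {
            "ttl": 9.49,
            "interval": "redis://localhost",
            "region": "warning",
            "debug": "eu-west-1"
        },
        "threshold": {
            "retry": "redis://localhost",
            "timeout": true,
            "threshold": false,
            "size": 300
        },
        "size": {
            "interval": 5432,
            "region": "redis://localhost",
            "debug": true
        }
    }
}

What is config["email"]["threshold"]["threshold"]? False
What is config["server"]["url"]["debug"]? 2.59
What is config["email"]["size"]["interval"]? 5432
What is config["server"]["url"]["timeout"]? False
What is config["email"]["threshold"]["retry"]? "redis://localhost"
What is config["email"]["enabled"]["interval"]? "redis://localhost"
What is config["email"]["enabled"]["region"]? "warning"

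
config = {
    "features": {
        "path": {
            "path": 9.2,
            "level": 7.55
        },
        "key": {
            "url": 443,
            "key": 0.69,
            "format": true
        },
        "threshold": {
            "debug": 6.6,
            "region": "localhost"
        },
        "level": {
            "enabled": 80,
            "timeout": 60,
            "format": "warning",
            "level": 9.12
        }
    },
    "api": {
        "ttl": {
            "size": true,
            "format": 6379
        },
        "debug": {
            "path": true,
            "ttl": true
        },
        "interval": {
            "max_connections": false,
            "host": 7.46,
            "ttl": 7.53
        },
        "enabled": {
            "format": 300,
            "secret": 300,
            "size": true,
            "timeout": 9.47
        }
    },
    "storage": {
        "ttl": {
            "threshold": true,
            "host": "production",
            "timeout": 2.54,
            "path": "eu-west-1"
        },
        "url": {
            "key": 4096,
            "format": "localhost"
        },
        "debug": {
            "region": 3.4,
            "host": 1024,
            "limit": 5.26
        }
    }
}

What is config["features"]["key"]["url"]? 443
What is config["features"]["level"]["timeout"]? 60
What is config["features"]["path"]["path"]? 9.2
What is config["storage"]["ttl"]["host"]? "production"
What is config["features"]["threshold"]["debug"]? 6.6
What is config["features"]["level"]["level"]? 9.12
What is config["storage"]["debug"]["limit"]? 5.26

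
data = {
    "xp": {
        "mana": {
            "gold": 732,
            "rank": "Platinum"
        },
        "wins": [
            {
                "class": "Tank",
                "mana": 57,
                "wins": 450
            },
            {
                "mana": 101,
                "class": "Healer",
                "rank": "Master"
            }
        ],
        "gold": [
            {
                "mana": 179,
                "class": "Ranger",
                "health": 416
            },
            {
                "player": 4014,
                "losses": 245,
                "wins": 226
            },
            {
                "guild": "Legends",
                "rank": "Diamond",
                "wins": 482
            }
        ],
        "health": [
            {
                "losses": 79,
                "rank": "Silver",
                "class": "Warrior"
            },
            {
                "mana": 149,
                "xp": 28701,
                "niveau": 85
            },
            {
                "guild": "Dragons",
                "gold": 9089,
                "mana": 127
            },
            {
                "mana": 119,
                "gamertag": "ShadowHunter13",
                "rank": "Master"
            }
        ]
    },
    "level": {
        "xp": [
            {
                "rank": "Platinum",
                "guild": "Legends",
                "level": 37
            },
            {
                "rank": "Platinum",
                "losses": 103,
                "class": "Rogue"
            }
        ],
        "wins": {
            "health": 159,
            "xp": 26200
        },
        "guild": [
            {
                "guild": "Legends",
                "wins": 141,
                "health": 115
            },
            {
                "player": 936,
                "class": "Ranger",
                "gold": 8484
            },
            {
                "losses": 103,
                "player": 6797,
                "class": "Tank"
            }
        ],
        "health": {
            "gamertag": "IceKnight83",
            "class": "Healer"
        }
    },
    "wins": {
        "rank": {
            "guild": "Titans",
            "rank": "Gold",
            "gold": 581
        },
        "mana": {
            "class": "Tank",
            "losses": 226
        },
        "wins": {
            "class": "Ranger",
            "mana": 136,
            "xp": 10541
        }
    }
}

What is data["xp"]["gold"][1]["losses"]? 245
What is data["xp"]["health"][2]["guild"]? "Dragons"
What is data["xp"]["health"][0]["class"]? "Warrior"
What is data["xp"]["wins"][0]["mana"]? 57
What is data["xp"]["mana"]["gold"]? 732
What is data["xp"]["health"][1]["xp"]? 28701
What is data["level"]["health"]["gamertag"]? "IceKnight83"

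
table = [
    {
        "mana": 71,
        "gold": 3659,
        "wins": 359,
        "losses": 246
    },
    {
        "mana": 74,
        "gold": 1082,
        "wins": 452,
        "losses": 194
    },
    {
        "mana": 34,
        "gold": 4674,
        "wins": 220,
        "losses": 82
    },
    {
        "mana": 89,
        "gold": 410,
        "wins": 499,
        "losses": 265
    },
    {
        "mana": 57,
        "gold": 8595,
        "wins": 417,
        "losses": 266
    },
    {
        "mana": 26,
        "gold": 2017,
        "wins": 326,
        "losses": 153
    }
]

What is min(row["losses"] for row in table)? 82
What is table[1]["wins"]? 452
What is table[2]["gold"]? 4674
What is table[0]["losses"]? 246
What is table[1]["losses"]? 194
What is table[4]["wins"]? 417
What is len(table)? 6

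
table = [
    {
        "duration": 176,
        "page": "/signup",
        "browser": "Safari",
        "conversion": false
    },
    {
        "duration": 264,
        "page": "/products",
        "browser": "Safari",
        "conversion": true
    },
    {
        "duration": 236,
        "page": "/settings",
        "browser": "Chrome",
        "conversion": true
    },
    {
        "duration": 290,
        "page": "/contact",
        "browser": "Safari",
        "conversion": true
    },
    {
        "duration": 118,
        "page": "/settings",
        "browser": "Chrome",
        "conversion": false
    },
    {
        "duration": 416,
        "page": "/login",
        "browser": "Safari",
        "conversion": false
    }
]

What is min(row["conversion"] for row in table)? False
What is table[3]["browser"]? "Safari"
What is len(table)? 6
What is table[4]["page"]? "/settings"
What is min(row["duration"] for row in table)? 118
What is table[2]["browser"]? "Chrome"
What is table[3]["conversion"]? True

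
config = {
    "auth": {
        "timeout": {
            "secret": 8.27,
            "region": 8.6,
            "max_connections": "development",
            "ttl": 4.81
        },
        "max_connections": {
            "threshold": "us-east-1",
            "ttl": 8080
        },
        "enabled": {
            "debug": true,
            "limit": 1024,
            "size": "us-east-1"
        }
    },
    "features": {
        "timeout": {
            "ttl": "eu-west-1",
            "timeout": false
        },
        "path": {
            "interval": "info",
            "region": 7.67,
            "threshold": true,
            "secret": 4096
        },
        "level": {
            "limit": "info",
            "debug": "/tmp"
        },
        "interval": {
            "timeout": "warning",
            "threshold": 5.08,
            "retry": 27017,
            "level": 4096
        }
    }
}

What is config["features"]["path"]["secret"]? 4096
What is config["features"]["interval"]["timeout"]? "warning"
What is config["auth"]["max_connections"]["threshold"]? "us-east-1"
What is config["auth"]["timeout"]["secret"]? 8.27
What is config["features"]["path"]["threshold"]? True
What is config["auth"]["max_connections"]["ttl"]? 8080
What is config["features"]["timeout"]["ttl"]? "eu-west-1"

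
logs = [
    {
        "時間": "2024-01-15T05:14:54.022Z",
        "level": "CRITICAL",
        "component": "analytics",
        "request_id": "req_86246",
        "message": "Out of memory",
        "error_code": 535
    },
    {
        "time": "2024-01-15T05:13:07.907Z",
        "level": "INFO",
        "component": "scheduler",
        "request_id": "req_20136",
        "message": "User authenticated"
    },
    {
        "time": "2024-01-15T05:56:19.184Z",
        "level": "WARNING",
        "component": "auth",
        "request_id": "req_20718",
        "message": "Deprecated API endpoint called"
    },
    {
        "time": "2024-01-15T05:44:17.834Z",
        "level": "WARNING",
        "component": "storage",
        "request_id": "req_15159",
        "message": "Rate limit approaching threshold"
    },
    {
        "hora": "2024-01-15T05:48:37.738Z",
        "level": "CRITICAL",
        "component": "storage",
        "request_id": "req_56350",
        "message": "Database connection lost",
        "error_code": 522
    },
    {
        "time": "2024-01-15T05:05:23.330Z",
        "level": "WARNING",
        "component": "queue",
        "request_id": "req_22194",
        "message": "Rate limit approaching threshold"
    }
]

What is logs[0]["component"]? "analytics"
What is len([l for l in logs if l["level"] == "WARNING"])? 3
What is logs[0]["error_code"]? 535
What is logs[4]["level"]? "CRITICAL"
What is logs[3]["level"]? "WARNING"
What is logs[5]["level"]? "WARNING"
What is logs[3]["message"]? "Rate limit approaching threshold"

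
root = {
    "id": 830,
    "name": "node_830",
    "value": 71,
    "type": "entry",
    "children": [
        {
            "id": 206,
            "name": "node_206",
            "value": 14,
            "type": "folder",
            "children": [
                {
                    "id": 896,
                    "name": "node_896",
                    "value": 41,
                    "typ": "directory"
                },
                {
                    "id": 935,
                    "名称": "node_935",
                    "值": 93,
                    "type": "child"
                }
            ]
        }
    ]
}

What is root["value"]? 71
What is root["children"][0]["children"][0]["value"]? 41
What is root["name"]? "node_830"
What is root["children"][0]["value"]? 14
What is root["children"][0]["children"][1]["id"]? 935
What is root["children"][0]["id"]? 206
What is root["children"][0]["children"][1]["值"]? 93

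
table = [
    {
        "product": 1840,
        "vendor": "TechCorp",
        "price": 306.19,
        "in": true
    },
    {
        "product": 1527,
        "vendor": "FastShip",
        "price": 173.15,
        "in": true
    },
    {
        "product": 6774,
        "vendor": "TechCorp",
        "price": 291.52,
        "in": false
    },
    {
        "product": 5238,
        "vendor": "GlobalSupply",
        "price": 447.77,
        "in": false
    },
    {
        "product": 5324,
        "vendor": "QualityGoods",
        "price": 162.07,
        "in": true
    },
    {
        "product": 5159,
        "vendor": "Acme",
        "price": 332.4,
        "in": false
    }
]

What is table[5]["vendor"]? "Acme"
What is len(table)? 6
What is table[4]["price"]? 162.07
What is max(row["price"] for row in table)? 447.77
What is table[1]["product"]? 1527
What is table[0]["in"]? True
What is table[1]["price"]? 173.15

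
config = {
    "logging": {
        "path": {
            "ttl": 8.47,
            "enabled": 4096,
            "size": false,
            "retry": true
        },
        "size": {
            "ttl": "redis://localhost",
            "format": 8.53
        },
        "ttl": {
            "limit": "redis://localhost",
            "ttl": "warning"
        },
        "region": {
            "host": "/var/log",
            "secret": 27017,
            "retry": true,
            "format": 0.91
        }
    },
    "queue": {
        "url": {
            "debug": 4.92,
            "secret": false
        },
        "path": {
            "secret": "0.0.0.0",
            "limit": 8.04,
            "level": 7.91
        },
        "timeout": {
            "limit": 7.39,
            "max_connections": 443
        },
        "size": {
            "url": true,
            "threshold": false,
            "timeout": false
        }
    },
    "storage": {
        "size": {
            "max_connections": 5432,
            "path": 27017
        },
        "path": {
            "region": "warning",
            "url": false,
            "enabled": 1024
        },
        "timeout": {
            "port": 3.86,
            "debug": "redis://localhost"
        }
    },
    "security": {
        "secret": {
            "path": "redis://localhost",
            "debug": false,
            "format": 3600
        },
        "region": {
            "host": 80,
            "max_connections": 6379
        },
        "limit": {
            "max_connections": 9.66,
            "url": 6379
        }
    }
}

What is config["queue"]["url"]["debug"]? 4.92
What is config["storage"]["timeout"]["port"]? 3.86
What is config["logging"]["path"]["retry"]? True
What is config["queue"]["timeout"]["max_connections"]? 443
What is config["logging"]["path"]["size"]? False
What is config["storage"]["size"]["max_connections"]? 5432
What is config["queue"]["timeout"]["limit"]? 7.39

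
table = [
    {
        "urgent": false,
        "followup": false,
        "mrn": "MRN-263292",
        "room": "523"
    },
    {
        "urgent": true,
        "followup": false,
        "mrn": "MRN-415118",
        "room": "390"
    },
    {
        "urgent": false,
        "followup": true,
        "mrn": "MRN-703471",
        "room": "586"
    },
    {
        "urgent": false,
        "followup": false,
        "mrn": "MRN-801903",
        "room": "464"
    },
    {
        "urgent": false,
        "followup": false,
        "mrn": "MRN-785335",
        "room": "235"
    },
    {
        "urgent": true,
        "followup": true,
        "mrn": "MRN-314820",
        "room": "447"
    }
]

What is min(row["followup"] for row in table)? False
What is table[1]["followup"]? False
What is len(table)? 6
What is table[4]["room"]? "235"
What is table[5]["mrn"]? "MRN-314820"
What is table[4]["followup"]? False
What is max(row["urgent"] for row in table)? True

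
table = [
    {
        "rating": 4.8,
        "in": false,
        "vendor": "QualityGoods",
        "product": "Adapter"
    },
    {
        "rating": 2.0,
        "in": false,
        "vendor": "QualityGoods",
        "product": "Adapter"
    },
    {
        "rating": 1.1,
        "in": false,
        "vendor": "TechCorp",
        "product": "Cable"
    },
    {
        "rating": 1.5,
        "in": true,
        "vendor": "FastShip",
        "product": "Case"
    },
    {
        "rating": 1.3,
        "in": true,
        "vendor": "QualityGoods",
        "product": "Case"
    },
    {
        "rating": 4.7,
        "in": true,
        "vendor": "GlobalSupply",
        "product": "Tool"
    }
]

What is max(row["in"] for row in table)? True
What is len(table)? 6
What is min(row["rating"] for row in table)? 1.1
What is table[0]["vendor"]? "QualityGoods"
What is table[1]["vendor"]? "QualityGoods"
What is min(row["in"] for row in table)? False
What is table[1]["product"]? "Adapter"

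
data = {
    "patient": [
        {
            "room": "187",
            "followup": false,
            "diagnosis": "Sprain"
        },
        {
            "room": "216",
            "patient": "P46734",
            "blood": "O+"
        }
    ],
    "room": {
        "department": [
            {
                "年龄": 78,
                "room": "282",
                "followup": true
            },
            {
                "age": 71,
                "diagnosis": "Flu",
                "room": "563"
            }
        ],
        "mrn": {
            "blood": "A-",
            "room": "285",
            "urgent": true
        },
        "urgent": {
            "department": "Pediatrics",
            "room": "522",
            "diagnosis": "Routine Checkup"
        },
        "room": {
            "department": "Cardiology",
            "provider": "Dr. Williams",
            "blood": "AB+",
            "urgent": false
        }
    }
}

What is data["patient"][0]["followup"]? False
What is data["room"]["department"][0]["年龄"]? 78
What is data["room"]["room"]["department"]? "Cardiology"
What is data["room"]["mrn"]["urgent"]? True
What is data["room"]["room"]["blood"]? "AB+"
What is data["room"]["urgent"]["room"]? "522"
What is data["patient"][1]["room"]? "216"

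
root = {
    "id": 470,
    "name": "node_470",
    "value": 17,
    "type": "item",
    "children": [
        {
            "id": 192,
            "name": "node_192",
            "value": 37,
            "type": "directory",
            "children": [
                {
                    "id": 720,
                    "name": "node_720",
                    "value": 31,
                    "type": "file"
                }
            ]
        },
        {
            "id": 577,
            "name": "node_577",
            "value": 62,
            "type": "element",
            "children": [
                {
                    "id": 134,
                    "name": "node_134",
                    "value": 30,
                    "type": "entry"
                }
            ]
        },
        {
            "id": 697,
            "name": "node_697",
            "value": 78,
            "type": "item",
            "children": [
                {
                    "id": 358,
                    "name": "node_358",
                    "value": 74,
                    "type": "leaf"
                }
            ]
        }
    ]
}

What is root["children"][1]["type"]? "element"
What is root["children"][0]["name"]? "node_192"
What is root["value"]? 17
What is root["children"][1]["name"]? "node_577"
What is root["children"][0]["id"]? 192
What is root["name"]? "node_470"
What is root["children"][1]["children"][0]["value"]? 30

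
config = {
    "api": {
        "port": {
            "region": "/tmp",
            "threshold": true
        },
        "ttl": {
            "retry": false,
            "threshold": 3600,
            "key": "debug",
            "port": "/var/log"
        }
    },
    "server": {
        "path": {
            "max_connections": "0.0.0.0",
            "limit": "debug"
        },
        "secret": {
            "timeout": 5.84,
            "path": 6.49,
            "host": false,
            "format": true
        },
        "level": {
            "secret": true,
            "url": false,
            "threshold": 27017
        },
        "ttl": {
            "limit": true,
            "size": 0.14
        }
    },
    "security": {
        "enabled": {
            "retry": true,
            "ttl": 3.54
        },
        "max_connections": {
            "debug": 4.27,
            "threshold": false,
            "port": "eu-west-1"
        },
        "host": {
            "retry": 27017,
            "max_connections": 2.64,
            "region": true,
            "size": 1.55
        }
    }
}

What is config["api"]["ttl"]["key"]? "debug"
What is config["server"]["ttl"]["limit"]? True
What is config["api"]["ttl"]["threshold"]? 3600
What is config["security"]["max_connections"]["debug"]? 4.27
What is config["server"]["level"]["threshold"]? 27017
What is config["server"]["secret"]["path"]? 6.49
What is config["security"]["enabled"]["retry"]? True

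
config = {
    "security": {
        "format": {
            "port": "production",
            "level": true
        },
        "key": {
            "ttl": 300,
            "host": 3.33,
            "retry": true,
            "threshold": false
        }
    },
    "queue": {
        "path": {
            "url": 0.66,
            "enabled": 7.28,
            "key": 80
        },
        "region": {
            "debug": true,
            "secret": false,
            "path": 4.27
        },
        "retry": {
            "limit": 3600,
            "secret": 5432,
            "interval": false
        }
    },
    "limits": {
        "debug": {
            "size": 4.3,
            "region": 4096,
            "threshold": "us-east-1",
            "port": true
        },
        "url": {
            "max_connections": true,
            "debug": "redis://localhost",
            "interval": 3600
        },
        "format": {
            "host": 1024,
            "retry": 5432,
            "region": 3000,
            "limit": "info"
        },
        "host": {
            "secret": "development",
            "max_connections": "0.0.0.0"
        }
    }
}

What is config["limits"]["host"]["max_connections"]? "0.0.0.0"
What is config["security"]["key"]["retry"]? True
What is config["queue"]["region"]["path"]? 4.27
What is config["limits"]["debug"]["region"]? 4096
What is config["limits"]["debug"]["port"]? True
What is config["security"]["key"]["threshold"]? False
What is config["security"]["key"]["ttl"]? 300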